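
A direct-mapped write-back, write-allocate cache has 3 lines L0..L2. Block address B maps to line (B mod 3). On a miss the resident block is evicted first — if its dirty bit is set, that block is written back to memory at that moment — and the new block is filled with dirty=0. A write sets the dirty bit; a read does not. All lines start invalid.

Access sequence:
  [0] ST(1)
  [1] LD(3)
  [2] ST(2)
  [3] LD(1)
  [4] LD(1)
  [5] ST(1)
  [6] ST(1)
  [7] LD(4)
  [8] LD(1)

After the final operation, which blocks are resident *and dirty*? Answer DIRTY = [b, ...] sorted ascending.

DIRTY = [2]

0: W B1 -> L1 miss  d=D]
1: R B3 -> L0 miss  d=-]
2: W B2 -> L2 miss  d=D]
3: R B1 -> L1 hit  d=D]
4: R B1 -> L1 hit  d=D]
5: W B1 -> L1 hit  d=D]
6: W B1 -> L1 hit  d=D]
7: R B4 -> L1 miss wb->B1  d=-]
8: R B1 -> L1 miss  d=-]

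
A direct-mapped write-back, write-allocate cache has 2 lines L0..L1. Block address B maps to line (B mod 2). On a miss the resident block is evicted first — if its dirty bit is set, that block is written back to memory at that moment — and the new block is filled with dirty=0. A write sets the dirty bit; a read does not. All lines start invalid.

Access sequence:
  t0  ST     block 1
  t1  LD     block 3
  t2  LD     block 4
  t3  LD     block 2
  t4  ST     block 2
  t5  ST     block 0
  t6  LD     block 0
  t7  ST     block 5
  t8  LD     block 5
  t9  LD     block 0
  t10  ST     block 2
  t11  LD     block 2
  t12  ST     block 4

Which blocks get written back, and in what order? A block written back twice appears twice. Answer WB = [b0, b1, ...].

0: W B1 -> L1 miss  d=D]
1: R B3 -> L1 miss wb->B1  d=-]
2: R B4 -> L0 miss  d=-]
3: R B2 -> L0 miss  d=-]
4: W B2 -> L0 hit  d=D]
5: W B0 -> L0 miss wb->B2  d=D]
6: R B0 -> L0 hit  d=D]
7: W B5 -> L1 miss  d=D]
8: R B5 -> L1 hit  d=D]
9: R B0 -> L0 hit  d=D]
10: W B2 -> L0 miss wb->B0  d=D]
11: R B2 -> L0 hit  d=D]
12: W B4 -> L0 miss wb->B2  d=D]

WB = [1, 2, 0, 2]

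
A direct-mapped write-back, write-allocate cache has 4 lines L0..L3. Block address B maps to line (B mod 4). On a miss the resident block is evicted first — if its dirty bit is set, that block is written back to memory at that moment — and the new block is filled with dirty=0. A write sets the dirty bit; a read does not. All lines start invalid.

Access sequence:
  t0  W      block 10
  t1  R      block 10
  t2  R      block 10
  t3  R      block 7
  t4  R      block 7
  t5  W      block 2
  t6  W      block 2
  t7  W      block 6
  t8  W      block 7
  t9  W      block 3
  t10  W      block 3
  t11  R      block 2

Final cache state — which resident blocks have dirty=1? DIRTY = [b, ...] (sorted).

  0 | W B10 → L2 miss [D]
  1 | R B10 → L2 hit [D]
  2 | R B10 → L2 hit [D]
  3 | R B7 → L3 miss [-]
  4 | R B7 → L3 hit [-]
  5 | W B2 → L2 miss wb→B10 [D]
  6 | W B2 → L2 hit [D]
  7 | W B6 → L2 miss wb→B2 [D]
  8 | W B7 → L3 hit [D]
  9 | W B3 → L3 miss wb→B7 [D]
  10 | W B3 → L3 hit [D]
  11 | R B2 → L2 miss wb→B6 [-]

DIRTY = [3]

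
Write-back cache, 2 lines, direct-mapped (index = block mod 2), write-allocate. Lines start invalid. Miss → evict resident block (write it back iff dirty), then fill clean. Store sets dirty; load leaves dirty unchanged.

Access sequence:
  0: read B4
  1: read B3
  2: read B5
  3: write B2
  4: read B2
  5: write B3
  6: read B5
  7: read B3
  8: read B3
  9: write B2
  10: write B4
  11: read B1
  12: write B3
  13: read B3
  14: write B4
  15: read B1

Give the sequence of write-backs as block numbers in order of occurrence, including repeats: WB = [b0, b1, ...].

WB = [3, 2, 3]

0: R B4 -> L0 miss  d=-]
1: R B3 -> L1 miss  d=-]
2: R B5 -> L1 miss  d=-]
3: W B2 -> L0 miss  d=D]
4: R B2 -> L0 hit  d=D]
5: W B3 -> L1 miss  d=D]
6: R B5 -> L1 miss wb->B3  d=-]
7: R B3 -> L1 miss  d=-]
8: R B3 -> L1 hit  d=-]
9: W B2 -> L0 hit  d=D]
10: W B4 -> L0 miss wb->B2  d=D]
11: R B1 -> L1 miss  d=-]
12: W B3 -> L1 miss  d=D]
13: R B3 -> L1 hit  d=D]
14: W B4 -> L0 hit  d=D]
15: R B1 -> L1 miss wb->B3  d=-]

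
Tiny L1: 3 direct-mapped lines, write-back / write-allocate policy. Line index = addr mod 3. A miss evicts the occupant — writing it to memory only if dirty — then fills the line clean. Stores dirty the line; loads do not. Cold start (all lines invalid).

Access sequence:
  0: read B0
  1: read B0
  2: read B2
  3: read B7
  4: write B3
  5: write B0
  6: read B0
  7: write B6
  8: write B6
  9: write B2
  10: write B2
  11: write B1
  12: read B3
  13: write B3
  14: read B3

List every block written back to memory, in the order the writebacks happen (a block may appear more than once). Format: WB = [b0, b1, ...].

0: R B0 → L0 miss [-]
1: R B0 → L0 hit [-]
2: R B2 → L2 miss [-]
3: R B7 → L1 miss [-]
4: W B3 → L0 miss [D]
5: W B0 → L0 miss wb→B3 [D]
6: R B0 → L0 hit [D]
7: W B6 → L0 miss wb→B0 [D]
8: W B6 → L0 hit [D]
9: W B2 → L2 hit [D]
10: W B2 → L2 hit [D]
11: W B1 → L1 miss [D]
12: R B3 → L0 miss wb→B6 [-]
13: W B3 → L0 hit [D]
14: R B3 → L0 hit [D]

WB = [3, 0, 6]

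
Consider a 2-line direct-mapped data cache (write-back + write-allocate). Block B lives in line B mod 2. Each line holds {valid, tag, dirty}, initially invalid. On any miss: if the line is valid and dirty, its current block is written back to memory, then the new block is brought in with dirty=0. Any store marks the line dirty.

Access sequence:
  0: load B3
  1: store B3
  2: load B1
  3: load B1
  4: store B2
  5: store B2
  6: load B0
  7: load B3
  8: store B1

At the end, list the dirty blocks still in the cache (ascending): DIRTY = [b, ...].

DIRTY = [1]

  0 | R B3 → L1 miss [-]
  1 | W B3 → L1 hit [D]
  2 | R B1 → L1 miss wb→B3 [-]
  3 | R B1 → L1 hit [-]
  4 | W B2 → L0 miss [D]
  5 | W B2 → L0 hit [D]
  6 | R B0 → L0 miss wb→B2 [-]
  7 | R B3 → L1 miss [-]
  8 | W B1 → L1 miss [D]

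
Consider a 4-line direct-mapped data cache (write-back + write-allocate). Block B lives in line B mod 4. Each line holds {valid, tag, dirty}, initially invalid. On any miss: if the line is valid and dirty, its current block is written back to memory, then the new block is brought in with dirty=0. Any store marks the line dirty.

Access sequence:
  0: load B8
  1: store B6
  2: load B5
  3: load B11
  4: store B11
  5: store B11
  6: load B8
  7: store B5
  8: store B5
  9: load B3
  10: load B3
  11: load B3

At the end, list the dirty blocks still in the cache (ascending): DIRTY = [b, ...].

DIRTY = [5, 6]

0: R B8 → L0 miss [-]
1: W B6 → L2 miss [D]
2: R B5 → L1 miss [-]
3: R B11 → L3 miss [-]
4: W B11 → L3 hit [D]
5: W B11 → L3 hit [D]
6: R B8 → L0 hit [-]
7: W B5 → L1 hit [D]
8: W B5 → L1 hit [D]
9: R B3 → L3 miss wb→B11 [-]
10: R B3 → L3 hit [-]
11: R B3 → L3 hit [-]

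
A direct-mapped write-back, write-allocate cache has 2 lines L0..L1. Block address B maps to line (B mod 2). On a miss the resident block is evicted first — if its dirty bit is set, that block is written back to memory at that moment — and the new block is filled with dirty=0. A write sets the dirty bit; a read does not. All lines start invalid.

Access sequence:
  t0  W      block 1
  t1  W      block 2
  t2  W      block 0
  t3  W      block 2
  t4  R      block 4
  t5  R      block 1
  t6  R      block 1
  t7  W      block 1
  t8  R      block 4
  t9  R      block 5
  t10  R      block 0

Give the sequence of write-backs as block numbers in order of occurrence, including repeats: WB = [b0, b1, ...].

WB = [2, 0, 2, 1]

0: W B1 -> L1 miss  d=D]
1: W B2 -> L0 miss  d=D]
2: W B0 -> L0 miss wb->B2  d=D]
3: W B2 -> L0 miss wb->B0  d=D]
4: R B4 -> L0 miss wb->B2  d=-]
5: R B1 -> L1 hit  d=D]
6: R B1 -> L1 hit  d=D]
7: W B1 -> L1 hit  d=D]
8: R B4 -> L0 hit  d=-]
9: R B5 -> L1 miss wb->B1  d=-]
10: R B0 -> L0 miss  d=-]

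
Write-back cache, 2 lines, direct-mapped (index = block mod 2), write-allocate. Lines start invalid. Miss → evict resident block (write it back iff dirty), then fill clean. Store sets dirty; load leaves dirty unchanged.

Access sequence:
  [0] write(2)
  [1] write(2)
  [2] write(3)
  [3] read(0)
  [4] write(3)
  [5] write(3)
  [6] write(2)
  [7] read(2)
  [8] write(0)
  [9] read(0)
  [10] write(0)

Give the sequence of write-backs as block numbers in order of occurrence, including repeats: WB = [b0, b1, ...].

0: W B2 → L0 miss [D]
1: W B2 → L0 hit [D]
2: W B3 → L1 miss [D]
3: R B0 → L0 miss wb→B2 [-]
4: W B3 → L1 hit [D]
5: W B3 → L1 hit [D]
6: W B2 → L0 miss [D]
7: R B2 → L0 hit [D]
8: W B0 → L0 miss wb→B2 [D]
9: R B0 → L0 hit [D]
10: W B0 → L0 hit [D]

WB = [2, 2]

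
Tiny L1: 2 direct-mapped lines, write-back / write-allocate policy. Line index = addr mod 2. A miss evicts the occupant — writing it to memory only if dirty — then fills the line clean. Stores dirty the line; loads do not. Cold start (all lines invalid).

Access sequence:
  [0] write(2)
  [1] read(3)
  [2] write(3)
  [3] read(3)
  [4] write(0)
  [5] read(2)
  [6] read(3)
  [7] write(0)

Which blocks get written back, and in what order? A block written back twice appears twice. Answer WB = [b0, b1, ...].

  0 | W B2 → L0 miss [D]
  1 | R B3 → L1 miss [-]
  2 | W B3 → L1 hit [D]
  3 | R B3 → L1 hit [D]
  4 | W B0 → L0 miss wb→B2 [D]
  5 | R B2 → L0 miss wb→B0 [-]
  6 | R B3 → L1 hit [D]
  7 | W B0 → L0 miss [D]

WB = [2, 0]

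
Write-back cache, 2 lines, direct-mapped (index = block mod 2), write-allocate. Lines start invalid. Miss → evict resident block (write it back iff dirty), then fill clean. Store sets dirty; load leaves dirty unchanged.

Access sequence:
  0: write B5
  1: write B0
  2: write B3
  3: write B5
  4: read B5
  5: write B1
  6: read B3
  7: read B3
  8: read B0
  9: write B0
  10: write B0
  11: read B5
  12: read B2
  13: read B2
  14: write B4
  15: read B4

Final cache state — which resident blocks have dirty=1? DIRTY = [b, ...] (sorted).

0: W B5 -> L1 miss  d=D]
1: W B0 -> L0 miss  d=D]
2: W B3 -> L1 miss wb->B5  d=D]
3: W B5 -> L1 miss wb->B3  d=D]
4: R B5 -> L1 hit  d=D]
5: W B1 -> L1 miss wb->B5  d=D]
6: R B3 -> L1 miss wb->B1  d=-]
7: R B3 -> L1 hit  d=-]
8: R B0 -> L0 hit  d=D]
9: W B0 -> L0 hit  d=D]
10: W B0 -> L0 hit  d=D]
11: R B5 -> L1 miss  d=-]
12: R B2 -> L0 miss wb->B0  d=-]
13: R B2 -> L0 hit  d=-]
14: W B4 -> L0 miss  d=D]
15: R B4 -> L0 hit  d=D]

DIRTY = [4]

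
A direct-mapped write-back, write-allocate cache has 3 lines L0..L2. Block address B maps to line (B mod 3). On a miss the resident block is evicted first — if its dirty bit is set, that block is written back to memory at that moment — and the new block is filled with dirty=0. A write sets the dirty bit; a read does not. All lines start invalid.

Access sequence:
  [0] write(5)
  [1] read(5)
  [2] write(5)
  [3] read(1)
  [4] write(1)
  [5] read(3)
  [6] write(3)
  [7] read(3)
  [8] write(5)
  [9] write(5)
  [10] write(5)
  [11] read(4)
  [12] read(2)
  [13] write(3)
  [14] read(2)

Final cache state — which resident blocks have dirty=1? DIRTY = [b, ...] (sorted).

DIRTY = [3]

  0 | W B5 → L2 miss [D]
  1 | R B5 → L2 hit [D]
  2 | W B5 → L2 hit [D]
  3 | R B1 → L1 miss [-]
  4 | W B1 → L1 hit [D]
  5 | R B3 → L0 miss [-]
  6 | W B3 → L0 hit [D]
  7 | R B3 → L0 hit [D]
  8 | W B5 → L2 hit [D]
  9 | W B5 → L2 hit [D]
  10 | W B5 → L2 hit [D]
  11 | R B4 → L1 miss wb→B1 [-]
  12 | R B2 → L2 miss wb→B5 [-]
  13 | W B3 → L0 hit [D]
  14 | R B2 → L2 hit [-]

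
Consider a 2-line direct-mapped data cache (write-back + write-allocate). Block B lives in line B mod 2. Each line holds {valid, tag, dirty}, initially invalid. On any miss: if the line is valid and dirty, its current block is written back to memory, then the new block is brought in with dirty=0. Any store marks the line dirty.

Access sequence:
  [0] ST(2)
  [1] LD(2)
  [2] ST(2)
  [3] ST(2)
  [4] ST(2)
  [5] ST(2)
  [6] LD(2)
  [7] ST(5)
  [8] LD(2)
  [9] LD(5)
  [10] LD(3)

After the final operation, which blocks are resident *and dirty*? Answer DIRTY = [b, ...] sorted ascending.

0: W B2 -> L0 miss  d=D]
1: R B2 -> L0 hit  d=D]
2: W B2 -> L0 hit  d=D]
3: W B2 -> L0 hit  d=D]
4: W B2 -> L0 hit  d=D]
5: W B2 -> L0 hit  d=D]
6: R B2 -> L0 hit  d=D]
7: W B5 -> L1 miss  d=D]
8: R B2 -> L0 hit  d=D]
9: R B5 -> L1 hit  d=D]
10: R B3 -> L1 miss wb->B5  d=-]

DIRTY = [2]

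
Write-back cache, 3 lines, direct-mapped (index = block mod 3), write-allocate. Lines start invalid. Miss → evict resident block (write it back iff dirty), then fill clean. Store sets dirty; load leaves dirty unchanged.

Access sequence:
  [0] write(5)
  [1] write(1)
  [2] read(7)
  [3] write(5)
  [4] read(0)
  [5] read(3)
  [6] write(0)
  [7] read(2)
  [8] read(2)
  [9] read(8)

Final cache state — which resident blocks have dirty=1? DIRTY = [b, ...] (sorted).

  0 | W B5 → L2 miss [D]
  1 | W B1 → L1 miss [D]
  2 | R B7 → L1 miss wb→B1 [-]
  3 | W B5 → L2 hit [D]
  4 | R B0 → L0 miss [-]
  5 | R B3 → L0 miss [-]
  6 | W B0 → L0 miss [D]
  7 | R B2 → L2 miss wb→B5 [-]
  8 | R B2 → L2 hit [-]
  9 | R B8 → L2 miss [-]

DIRTY = [0]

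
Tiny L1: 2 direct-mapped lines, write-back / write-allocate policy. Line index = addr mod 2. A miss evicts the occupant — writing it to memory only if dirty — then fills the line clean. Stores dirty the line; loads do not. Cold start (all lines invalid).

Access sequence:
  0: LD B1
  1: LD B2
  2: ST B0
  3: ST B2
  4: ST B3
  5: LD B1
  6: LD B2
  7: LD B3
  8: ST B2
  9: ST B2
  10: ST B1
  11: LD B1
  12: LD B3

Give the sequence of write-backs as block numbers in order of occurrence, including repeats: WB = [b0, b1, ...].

WB = [0, 3, 1]

0: R B1 -> L1 miss  d=-]
1: R B2 -> L0 miss  d=-]
2: W B0 -> L0 miss  d=D]
3: W B2 -> L0 miss wb->B0  d=D]
4: W B3 -> L1 miss  d=D]
5: R B1 -> L1 miss wb->B3  d=-]
6: R B2 -> L0 hit  d=D]
7: R B3 -> L1 miss  d=-]
8: W B2 -> L0 hit  d=D]
9: W B2 -> L0 hit  d=D]
10: W B1 -> L1 miss  d=D]
11: R B1 -> L1 hit  d=D]
12: R B3 -> L1 miss wb->B1  d=-]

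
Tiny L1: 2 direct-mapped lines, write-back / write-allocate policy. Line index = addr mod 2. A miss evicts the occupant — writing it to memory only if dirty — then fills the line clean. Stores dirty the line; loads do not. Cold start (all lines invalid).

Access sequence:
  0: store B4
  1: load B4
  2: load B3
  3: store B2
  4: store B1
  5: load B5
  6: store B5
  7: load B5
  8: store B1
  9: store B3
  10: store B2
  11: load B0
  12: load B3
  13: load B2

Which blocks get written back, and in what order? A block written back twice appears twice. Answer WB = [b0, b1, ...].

WB = [4, 1, 5, 1, 2]

0: W B4 -> L0 miss  d=D]
1: R B4 -> L0 hit  d=D]
2: R B3 -> L1 miss  d=-]
3: W B2 -> L0 miss wb->B4  d=D]
4: W B1 -> L1 miss  d=D]
5: R B5 -> L1 miss wb->B1  d=-]
6: W B5 -> L1 hit  d=D]
7: R B5 -> L1 hit  d=D]
8: W B1 -> L1 miss wb->B5  d=D]
9: W B3 -> L1 miss wb->B1  d=D]
10: W B2 -> L0 hit  d=D]
11: R B0 -> L0 miss wb->B2  d=-]
12: R B3 -> L1 hit  d=D]
13: R B2 -> L0 miss  d=-]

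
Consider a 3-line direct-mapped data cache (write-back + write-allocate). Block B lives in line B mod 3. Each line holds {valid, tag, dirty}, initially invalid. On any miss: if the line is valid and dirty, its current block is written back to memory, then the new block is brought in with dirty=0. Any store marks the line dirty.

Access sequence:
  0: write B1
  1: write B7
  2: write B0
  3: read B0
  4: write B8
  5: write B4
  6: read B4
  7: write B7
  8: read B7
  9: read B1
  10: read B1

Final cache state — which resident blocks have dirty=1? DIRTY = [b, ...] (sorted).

0: W B1 -> L1 miss  d=D]
1: W B7 -> L1 miss wb->B1  d=D]
2: W B0 -> L0 miss  d=D]
3: R B0 -> L0 hit  d=D]
4: W B8 -> L2 miss  d=D]
5: W B4 -> L1 miss wb->B7  d=D]
6: R B4 -> L1 hit  d=D]
7: W B7 -> L1 miss wb->B4  d=D]
8: R B7 -> L1 hit  d=D]
9: R B1 -> L1 miss wb->B7  d=-]
10: R B1 -> L1 hit  d=-]

DIRTY = [0, 8]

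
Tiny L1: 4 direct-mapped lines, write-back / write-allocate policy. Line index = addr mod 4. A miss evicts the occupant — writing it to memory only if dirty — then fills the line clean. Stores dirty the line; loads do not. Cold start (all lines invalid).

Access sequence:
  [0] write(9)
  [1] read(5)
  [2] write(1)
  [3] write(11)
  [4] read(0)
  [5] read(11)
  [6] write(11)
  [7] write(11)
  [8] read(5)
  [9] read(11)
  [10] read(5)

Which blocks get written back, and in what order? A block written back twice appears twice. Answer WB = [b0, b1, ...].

WB = [9, 1]

0: W B9 → L1 miss [D]
1: R B5 → L1 miss wb→B9 [-]
2: W B1 → L1 miss [D]
3: W B11 → L3 miss [D]
4: R B0 → L0 miss [-]
5: R B11 → L3 hit [D]
6: W B11 → L3 hit [D]
7: W B11 → L3 hit [D]
8: R B5 → L1 miss wb→B1 [-]
9: R B11 → L3 hit [D]
10: R B5 → L1 hit [-]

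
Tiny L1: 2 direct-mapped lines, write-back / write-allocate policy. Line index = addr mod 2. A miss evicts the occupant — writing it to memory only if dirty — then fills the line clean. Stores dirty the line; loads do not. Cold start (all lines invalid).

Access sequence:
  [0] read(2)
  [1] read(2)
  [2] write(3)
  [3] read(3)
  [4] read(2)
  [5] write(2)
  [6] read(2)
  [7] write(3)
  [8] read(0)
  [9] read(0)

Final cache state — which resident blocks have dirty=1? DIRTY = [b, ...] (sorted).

DIRTY = [3]

  0 | R B2 → L0 miss [-]
  1 | R B2 → L0 hit [-]
  2 | W B3 → L1 miss [D]
  3 | R B3 → L1 hit [D]
  4 | R B2 → L0 hit [-]
  5 | W B2 → L0 hit [D]
  6 | R B2 → L0 hit [D]
  7 | W B3 → L1 hit [D]
  8 | R B0 → L0 miss wb→B2 [-]
  9 | R B0 → L0 hit [-]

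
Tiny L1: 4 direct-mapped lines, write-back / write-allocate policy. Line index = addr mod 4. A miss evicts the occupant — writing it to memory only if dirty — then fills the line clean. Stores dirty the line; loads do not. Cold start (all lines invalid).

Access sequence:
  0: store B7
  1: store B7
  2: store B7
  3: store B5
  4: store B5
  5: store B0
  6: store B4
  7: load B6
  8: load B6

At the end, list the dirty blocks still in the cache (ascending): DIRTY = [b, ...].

DIRTY = [4, 5, 7]

0: W B7 → L3 miss [D]
1: W B7 → L3 hit [D]
2: W B7 → L3 hit [D]
3: W B5 → L1 miss [D]
4: W B5 → L1 hit [D]
5: W B0 → L0 miss [D]
6: W B4 → L0 miss wb→B0 [D]
7: R B6 → L2 miss [-]
8: R B6 → L2 hit [-]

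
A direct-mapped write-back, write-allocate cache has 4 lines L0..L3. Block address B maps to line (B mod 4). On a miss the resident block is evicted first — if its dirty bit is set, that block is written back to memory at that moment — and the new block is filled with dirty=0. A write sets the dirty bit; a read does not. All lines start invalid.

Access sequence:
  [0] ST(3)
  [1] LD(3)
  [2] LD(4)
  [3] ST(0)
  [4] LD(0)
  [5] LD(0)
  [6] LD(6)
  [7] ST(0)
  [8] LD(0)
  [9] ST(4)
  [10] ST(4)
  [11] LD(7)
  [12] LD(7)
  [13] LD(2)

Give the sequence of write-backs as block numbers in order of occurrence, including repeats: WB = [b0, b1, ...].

0: W B3 -> L3 miss  d=D]
1: R B3 -> L3 hit  d=D]
2: R B4 -> L0 miss  d=-]
3: W B0 -> L0 miss  d=D]
4: R B0 -> L0 hit  d=D]
5: R B0 -> L0 hit  d=D]
6: R B6 -> L2 miss  d=-]
7: W B0 -> L0 hit  d=D]
8: R B0 -> L0 hit  d=D]
9: W B4 -> L0 miss wb->B0  d=D]
10: W B4 -> L0 hit  d=D]
11: R B7 -> L3 miss wb->B3  d=-]
12: R B7 -> L3 hit  d=-]
13: R B2 -> L2 miss  d=-]

WB = [0, 3]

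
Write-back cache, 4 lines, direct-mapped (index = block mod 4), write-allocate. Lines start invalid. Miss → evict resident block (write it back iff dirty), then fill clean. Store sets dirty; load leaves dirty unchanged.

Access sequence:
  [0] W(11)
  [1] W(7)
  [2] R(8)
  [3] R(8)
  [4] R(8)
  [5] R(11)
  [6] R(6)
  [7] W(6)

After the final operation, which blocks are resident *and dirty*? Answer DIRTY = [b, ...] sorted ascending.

DIRTY = [6]

  0 | W B11 → L3 miss [D]
  1 | W B7 → L3 miss wb→B11 [D]
  2 | R B8 → L0 miss [-]
  3 | R B8 → L0 hit [-]
  4 | R B8 → L0 hit [-]
  5 | R B11 → L3 miss wb→B7 [-]
  6 | R B6 → L2 miss [-]
  7 | W B6 → L2 hit [D]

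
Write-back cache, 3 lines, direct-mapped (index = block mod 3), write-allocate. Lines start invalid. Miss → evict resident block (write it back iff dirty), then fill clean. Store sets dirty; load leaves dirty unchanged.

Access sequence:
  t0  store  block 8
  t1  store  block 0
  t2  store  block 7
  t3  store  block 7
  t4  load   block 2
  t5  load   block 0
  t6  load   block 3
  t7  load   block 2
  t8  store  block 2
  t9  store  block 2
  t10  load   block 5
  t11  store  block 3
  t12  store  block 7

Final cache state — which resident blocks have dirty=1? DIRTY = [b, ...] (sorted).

DIRTY = [3, 7]

0: W B8 → L2 miss [D]
1: W B0 → L0 miss [D]
2: W B7 → L1 miss [D]
3: W B7 → L1 hit [D]
4: R B2 → L2 miss wb→B8 [-]
5: R B0 → L0 hit [D]
6: R B3 → L0 miss wb→B0 [-]
7: R B2 → L2 hit [-]
8: W B2 → L2 hit [D]
9: W B2 → L2 hit [D]
10: R B5 → L2 miss wb→B2 [-]
11: W B3 → L0 hit [D]
12: W B7 → L1 hit [D]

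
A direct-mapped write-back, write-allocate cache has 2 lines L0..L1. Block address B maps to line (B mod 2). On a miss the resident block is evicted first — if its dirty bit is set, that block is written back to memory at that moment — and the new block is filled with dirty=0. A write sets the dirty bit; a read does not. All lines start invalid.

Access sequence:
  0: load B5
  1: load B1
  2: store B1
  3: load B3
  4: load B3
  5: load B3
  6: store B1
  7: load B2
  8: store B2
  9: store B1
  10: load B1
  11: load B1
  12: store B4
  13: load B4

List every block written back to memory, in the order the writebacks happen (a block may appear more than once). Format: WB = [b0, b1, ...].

0: R B5 → L1 miss [-]
1: R B1 → L1 miss [-]
2: W B1 → L1 hit [D]
3: R B3 → L1 miss wb→B1 [-]
4: R B3 → L1 hit [-]
5: R B3 → L1 hit [-]
6: W B1 → L1 miss [D]
7: R B2 → L0 miss [-]
8: W B2 → L0 hit [D]
9: W B1 → L1 hit [D]
10: R B1 → L1 hit [D]
11: R B1 → L1 hit [D]
12: W B4 → L0 miss wb→B2 [D]
13: R B4 → L0 hit [D]

WB = [1, 2]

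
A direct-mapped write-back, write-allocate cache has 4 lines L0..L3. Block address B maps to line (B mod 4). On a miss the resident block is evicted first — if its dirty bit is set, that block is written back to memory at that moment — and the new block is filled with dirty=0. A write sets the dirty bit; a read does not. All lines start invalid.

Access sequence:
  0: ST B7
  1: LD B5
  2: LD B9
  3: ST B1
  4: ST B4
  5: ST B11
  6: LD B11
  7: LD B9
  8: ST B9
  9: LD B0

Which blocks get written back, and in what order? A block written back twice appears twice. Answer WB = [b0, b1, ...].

0: W B7 → L3 miss [D]
1: R B5 → L1 miss [-]
2: R B9 → L1 miss [-]
3: W B1 → L1 miss [D]
4: W B4 → L0 miss [D]
5: W B11 → L3 miss wb→B7 [D]
6: R B11 → L3 hit [D]
7: R B9 → L1 miss wb→B1 [-]
8: W B9 → L1 hit [D]
9: R B0 → L0 miss wb→B4 [-]

WB = [7, 1, 4]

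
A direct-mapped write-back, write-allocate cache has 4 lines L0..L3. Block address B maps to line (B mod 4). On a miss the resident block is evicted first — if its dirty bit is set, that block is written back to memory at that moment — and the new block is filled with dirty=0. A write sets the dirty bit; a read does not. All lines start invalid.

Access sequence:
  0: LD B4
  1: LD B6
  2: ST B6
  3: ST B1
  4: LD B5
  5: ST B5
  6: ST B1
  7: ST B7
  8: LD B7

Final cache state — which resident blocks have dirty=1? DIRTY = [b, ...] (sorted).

DIRTY = [1, 6, 7]

0: R B4 -> L0 miss  d=-]
1: R B6 -> L2 miss  d=-]
2: W B6 -> L2 hit  d=D]
3: W B1 -> L1 miss  d=D]
4: R B5 -> L1 miss wb->B1  d=-]
5: W B5 -> L1 hit  d=D]
6: W B1 -> L1 miss wb->B5  d=D]
7: W B7 -> L3 miss  d=D]
8: R B7 -> L3 hit  d=D]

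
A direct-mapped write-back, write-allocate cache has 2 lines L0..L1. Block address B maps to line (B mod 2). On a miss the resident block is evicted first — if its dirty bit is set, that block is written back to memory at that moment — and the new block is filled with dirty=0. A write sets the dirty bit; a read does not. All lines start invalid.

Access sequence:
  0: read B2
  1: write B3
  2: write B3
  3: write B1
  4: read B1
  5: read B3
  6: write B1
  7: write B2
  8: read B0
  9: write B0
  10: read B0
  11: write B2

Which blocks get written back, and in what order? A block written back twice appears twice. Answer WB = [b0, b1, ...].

  0 | R B2 → L0 miss [-]
  1 | W B3 → L1 miss [D]
  2 | W B3 → L1 hit [D]
  3 | W B1 → L1 miss wb→B3 [D]
  4 | R B1 → L1 hit [D]
  5 | R B3 → L1 miss wb→B1 [-]
  6 | W B1 → L1 miss [D]
  7 | W B2 → L0 hit [D]
  8 | R B0 → L0 miss wb→B2 [-]
  9 | W B0 → L0 hit [D]
  10 | R B0 → L0 hit [D]
  11 | W B2 → L0 miss wb→B0 [D]

WB = [3, 1, 2, 0]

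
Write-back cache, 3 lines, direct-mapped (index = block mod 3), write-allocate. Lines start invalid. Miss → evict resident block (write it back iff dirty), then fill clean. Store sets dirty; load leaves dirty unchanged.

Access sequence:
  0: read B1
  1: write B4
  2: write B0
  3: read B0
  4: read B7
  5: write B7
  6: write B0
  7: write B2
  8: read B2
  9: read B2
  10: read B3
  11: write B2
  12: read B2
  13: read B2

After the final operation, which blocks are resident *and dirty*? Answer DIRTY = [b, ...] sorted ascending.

0: R B1 → L1 miss [-]
1: W B4 → L1 miss [D]
2: W B0 → L0 miss [D]
3: R B0 → L0 hit [D]
4: R B7 → L1 miss wb→B4 [-]
5: W B7 → L1 hit [D]
6: W B0 → L0 hit [D]
7: W B2 → L2 miss [D]
8: R B2 → L2 hit [D]
9: R B2 → L2 hit [D]
10: R B3 → L0 miss wb→B0 [-]
11: W B2 → L2 hit [D]
12: R B2 → L2 hit [D]
13: R B2 → L2 hit [D]

DIRTY = [2, 7]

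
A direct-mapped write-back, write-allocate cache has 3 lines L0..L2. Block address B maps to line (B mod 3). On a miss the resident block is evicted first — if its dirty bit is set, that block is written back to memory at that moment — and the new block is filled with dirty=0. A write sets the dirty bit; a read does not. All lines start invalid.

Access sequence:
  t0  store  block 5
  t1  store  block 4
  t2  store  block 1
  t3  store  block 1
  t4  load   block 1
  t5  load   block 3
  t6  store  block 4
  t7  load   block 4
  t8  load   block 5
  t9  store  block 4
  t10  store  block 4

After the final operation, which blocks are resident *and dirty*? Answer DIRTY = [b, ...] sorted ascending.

DIRTY = [4, 5]

  0 | W B5 → L2 miss [D]
  1 | W B4 → L1 miss [D]
  2 | W B1 → L1 miss wb→B4 [D]
  3 | W B1 → L1 hit [D]
  4 | R B1 → L1 hit [D]
  5 | R B3 → L0 miss [-]
  6 | W B4 → L1 miss wb→B1 [D]
  7 | R B4 → L1 hit [D]
  8 | R B5 → L2 hit [D]
  9 | W B4 → L1 hit [D]
  10 | W B4 → L1 hit [D]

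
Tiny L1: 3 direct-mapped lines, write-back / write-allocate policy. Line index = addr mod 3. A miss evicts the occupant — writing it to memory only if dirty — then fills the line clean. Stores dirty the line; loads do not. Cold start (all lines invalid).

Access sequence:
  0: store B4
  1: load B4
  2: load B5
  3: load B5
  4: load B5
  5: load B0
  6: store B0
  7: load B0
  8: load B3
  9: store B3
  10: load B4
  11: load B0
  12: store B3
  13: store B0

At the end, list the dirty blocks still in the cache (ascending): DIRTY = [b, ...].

DIRTY = [0, 4]

0: W B4 → L1 miss [D]
1: R B4 → L1 hit [D]
2: R B5 → L2 miss [-]
3: R B5 → L2 hit [-]
4: R B5 → L2 hit [-]
5: R B0 → L0 miss [-]
6: W B0 → L0 hit [D]
7: R B0 → L0 hit [D]
8: R B3 → L0 miss wb→B0 [-]
9: W B3 → L0 hit [D]
10: R B4 → L1 hit [D]
11: R B0 → L0 miss wb→B3 [-]
12: W B3 → L0 miss [D]
13: W B0 → L0 miss wb→B3 [D]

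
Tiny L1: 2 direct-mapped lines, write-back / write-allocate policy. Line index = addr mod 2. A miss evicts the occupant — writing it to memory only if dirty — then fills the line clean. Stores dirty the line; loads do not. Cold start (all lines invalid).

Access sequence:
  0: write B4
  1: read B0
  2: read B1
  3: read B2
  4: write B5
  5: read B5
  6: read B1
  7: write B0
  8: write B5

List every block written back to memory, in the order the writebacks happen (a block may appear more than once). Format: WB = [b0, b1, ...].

WB = [4, 5]

  0 | W B4 → L0 miss [D]
  1 | R B0 → L0 miss wb→B4 [-]
  2 | R B1 → L1 miss [-]
  3 | R B2 → L0 miss [-]
  4 | W B5 → L1 miss [D]
  5 | R B5 → L1 hit [D]
  6 | R B1 → L1 miss wb→B5 [-]
  7 | W B0 → L0 miss [D]
  8 | W B5 → L1 miss [D]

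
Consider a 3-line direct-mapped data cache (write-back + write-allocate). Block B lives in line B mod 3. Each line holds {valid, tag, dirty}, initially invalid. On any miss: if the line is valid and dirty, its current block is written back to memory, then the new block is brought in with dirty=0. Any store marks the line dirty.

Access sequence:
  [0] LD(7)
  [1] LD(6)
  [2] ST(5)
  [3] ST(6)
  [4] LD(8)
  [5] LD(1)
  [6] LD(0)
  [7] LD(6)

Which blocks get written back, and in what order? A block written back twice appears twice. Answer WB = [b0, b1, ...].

0: R B7 → L1 miss [-]
1: R B6 → L0 miss [-]
2: W B5 → L2 miss [D]
3: W B6 → L0 hit [D]
4: R B8 → L2 miss wb→B5 [-]
5: R B1 → L1 miss [-]
6: R B0 → L0 miss wb→B6 [-]
7: R B6 → L0 miss [-]

WB = [5, 6]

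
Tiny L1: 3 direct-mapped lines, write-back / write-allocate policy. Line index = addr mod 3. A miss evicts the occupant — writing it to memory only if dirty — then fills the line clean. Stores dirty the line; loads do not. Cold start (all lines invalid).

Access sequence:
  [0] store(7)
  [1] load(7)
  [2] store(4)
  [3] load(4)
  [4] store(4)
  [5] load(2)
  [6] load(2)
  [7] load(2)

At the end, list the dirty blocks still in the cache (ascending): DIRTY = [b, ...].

0: W B7 → L1 miss [D]
1: R B7 → L1 hit [D]
2: W B4 → L1 miss wb→B7 [D]
3: R B4 → L1 hit [D]
4: W B4 → L1 hit [D]
5: R B2 → L2 miss [-]
6: R B2 → L2 hit [-]
7: R B2 → L2 hit [-]

DIRTY = [4]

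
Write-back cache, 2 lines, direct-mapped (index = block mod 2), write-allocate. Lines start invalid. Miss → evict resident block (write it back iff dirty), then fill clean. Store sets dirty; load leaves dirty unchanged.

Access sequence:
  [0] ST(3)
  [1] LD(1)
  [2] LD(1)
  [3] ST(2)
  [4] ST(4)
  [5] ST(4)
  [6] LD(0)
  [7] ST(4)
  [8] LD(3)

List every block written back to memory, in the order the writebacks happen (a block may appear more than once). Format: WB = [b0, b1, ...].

0: W B3 → L1 miss [D]
1: R B1 → L1 miss wb→B3 [-]
2: R B1 → L1 hit [-]
3: W B2 → L0 miss [D]
4: W B4 → L0 miss wb→B2 [D]
5: W B4 → L0 hit [D]
6: R B0 → L0 miss wb→B4 [-]
7: W B4 → L0 miss [D]
8: R B3 → L1 miss [-]

WB = [3, 2, 4]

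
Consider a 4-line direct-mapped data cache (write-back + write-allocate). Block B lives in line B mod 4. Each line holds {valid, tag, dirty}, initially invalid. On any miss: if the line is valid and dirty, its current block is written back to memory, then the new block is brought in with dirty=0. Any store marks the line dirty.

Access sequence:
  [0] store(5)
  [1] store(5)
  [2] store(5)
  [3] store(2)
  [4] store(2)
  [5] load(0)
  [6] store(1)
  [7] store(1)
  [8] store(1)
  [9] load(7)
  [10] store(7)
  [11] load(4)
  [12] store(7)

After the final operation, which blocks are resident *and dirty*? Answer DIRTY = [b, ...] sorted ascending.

0: W B5 -> L1 miss  d=D]
1: W B5 -> L1 hit  d=D]
2: W B5 -> L1 hit  d=D]
3: W B2 -> L2 miss  d=D]
4: W B2 -> L2 hit  d=D]
5: R B0 -> L0 miss  d=-]
6: W B1 -> L1 miss wb->B5  d=D]
7: W B1 -> L1 hit  d=D]
8: W B1 -> L1 hit  d=D]
9: R B7 -> L3 miss  d=-]
10: W B7 -> L3 hit  d=D]
11: R B4 -> L0 miss  d=-]
12: W B7 -> L3 hit  d=D]

DIRTY = [1, 2, 7]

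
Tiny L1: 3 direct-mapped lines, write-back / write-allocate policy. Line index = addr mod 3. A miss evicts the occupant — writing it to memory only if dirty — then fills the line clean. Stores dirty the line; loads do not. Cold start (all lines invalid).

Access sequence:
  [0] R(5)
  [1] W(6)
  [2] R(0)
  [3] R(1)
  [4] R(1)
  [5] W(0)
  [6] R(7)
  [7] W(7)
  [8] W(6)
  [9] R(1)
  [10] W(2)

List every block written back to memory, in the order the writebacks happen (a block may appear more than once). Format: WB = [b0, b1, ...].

WB = [6, 0, 7]

  0 | R B5 → L2 miss [-]
  1 | W B6 → L0 miss [D]
  2 | R B0 → L0 miss wb→B6 [-]
  3 | R B1 → L1 miss [-]
  4 | R B1 → L1 hit [-]
  5 | W B0 → L0 hit [D]
  6 | R B7 → L1 miss [-]
  7 | W B7 → L1 hit [D]
  8 | W B6 → L0 miss wb→B0 [D]
  9 | R B1 → L1 miss wb→B7 [-]
  10 | W B2 → L2 miss [D]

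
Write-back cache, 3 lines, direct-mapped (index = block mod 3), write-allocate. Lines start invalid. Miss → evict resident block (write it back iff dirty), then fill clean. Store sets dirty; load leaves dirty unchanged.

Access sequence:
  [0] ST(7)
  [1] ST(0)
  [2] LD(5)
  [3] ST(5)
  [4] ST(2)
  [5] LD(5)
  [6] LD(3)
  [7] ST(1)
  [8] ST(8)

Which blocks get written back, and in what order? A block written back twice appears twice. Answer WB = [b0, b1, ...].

0: W B7 -> L1 miss  d=D]
1: W B0 -> L0 miss  d=D]
2: R B5 -> L2 miss  d=-]
3: W B5 -> L2 hit  d=D]
4: W B2 -> L2 miss wb->B5  d=D]
5: R B5 -> L2 miss wb->B2  d=-]
6: R B3 -> L0 miss wb->B0  d=-]
7: W B1 -> L1 miss wb->B7  d=D]
8: W B8 -> L2 miss  d=D]

WB = [5, 2, 0, 7]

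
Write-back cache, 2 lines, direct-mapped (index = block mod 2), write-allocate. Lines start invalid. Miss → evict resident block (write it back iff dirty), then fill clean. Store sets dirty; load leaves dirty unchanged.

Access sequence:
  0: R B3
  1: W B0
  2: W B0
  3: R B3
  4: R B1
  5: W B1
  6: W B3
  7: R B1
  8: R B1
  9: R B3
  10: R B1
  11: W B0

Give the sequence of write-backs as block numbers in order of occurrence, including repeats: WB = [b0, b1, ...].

0: R B3 -> L1 miss  d=-]
1: W B0 -> L0 miss  d=D]
2: W B0 -> L0 hit  d=D]
3: R B3 -> L1 hit  d=-]
4: R B1 -> L1 miss  d=-]
5: W B1 -> L1 hit  d=D]
6: W B3 -> L1 miss wb->B1  d=D]
7: R B1 -> L1 miss wb->B3  d=-]
8: R B1 -> L1 hit  d=-]
9: R B3 -> L1 miss  d=-]
10: R B1 -> L1 miss  d=-]
11: W B0 -> L0 hit  d=D]

WB = [1, 3]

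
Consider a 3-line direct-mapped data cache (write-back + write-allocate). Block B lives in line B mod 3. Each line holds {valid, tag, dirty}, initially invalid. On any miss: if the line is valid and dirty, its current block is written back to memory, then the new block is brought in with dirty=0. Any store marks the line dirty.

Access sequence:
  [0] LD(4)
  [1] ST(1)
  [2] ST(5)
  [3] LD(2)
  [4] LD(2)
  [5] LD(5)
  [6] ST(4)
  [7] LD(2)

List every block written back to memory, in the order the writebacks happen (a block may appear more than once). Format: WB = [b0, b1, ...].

  0 | R B4 → L1 miss [-]
  1 | W B1 → L1 miss [D]
  2 | W B5 → L2 miss [D]
  3 | R B2 → L2 miss wb→B5 [-]
  4 | R B2 → L2 hit [-]
  5 | R B5 → L2 miss [-]
  6 | W B4 → L1 miss wb→B1 [D]
  7 | R B2 → L2 miss [-]

WB = [5, 1]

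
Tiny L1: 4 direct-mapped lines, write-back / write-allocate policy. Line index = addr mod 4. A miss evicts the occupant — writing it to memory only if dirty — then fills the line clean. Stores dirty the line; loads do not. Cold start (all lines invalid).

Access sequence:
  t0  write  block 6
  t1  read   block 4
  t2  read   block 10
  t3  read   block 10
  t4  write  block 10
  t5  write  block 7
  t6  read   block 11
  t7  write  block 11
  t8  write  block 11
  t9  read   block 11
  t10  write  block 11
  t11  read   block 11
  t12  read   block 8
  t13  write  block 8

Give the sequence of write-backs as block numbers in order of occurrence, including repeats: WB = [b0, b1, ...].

WB = [6, 7]

0: W B6 → L2 miss [D]
1: R B4 → L0 miss [-]
2: R B10 → L2 miss wb→B6 [-]
3: R B10 → L2 hit [-]
4: W B10 → L2 hit [D]
5: W B7 → L3 miss [D]
6: R B11 → L3 miss wb→B7 [-]
7: W B11 → L3 hit [D]
8: W B11 → L3 hit [D]
9: R B11 → L3 hit [D]
10: W B11 → L3 hit [D]
11: R B11 → L3 hit [D]
12: R B8 → L0 miss [-]
13: W B8 → L0 hit [D]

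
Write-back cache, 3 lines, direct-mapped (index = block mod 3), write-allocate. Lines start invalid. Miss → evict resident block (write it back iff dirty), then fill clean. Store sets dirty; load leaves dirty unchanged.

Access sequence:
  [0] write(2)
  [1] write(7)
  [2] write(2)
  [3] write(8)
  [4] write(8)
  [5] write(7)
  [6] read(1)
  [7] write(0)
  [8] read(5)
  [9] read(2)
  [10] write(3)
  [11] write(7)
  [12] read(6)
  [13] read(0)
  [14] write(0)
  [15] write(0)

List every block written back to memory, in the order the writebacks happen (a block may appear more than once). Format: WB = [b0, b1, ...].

WB = [2, 7, 8, 0, 3]

0: W B2 -> L2 miss  d=D]
1: W B7 -> L1 miss  d=D]
2: W B2 -> L2 hit  d=D]
3: W B8 -> L2 miss wb->B2  d=D]
4: W B8 -> L2 hit  d=D]
5: W B7 -> L1 hit  d=D]
6: R B1 -> L1 miss wb->B7  d=-]
7: W B0 -> L0 miss  d=D]
8: R B5 -> L2 miss wb->B8  d=-]
9: R B2 -> L2 miss  d=-]
10: W B3 -> L0 miss wb->B0  d=D]
11: W B7 -> L1 miss  d=D]
12: R B6 -> L0 miss wb->B3  d=-]
13: R B0 -> L0 miss  d=-]
14: W B0 -> L0 hit  d=D]
15: W B0 -> L0 hit  d=D]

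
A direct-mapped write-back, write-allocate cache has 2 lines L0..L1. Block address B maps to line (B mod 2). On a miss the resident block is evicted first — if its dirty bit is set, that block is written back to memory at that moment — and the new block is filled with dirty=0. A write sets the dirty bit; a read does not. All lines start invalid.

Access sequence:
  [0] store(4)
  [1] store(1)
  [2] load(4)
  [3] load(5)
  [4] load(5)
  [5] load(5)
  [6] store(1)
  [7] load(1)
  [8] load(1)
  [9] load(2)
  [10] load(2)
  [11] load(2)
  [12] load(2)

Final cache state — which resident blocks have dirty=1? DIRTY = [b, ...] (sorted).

0: W B4 -> L0 miss  d=D]
1: W B1 -> L1 miss  d=D]
2: R B4 -> L0 hit  d=D]
3: R B5 -> L1 miss wb->B1  d=-]
4: R B5 -> L1 hit  d=-]
5: R B5 -> L1 hit  d=-]
6: W B1 -> L1 miss  d=D]
7: R B1 -> L1 hit  d=D]
8: R B1 -> L1 hit  d=D]
9: R B2 -> L0 miss wb->B4  d=-]
10: R B2 -> L0 hit  d=-]
11: R B2 -> L0 hit  d=-]
12: R B2 -> L0 hit  d=-]

DIRTY = [1]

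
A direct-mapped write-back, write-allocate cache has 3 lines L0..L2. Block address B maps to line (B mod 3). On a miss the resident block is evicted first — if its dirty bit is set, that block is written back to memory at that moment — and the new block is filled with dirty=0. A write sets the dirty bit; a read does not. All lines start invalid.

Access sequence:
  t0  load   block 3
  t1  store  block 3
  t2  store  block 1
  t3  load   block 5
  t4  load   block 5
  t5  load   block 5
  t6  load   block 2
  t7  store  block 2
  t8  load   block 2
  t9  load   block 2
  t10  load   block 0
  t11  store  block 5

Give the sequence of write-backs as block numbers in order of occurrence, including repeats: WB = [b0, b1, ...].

0: R B3 → L0 miss [-]
1: W B3 → L0 hit [D]
2: W B1 → L1 miss [D]
3: R B5 → L2 miss [-]
4: R B5 → L2 hit [-]
5: R B5 → L2 hit [-]
6: R B2 → L2 miss [-]
7: W B2 → L2 hit [D]
8: R B2 → L2 hit [D]
9: R B2 → L2 hit [D]
10: R B0 → L0 miss wb→B3 [-]
11: W B5 → L2 miss wb→B2 [D]

WB = [3, 2]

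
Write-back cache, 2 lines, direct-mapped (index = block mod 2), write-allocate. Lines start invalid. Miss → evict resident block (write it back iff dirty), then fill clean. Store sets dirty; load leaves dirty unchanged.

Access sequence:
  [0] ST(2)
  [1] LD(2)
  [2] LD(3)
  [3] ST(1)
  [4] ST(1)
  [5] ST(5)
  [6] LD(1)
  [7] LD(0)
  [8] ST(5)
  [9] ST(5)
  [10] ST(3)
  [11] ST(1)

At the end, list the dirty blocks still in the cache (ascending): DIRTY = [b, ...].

DIRTY = [1]

  0 | W B2 → L0 miss [D]
  1 | R B2 → L0 hit [D]
  2 | R B3 → L1 miss [-]
  3 | W B1 → L1 miss [D]
  4 | W B1 → L1 hit [D]
  5 | W B5 → L1 miss wb→B1 [D]
  6 | R B1 → L1 miss wb→B5 [-]
  7 | R B0 → L0 miss wb→B2 [-]
  8 | W B5 → L1 miss [D]
  9 | W B5 → L1 hit [D]
  10 | W B3 → L1 miss wb→B5 [D]
  11 | W B1 → L1 miss wb→B3 [D]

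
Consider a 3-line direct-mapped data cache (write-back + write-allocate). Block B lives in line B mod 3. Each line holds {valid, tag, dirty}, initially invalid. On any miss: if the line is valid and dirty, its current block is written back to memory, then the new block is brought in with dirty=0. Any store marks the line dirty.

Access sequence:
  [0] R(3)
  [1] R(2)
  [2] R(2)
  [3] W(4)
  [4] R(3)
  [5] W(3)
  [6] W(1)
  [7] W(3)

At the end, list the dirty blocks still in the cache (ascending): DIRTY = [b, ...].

DIRTY = [1, 3]

0: R B3 -> L0 miss  d=-]
1: R B2 -> L2 miss  d=-]
2: R B2 -> L2 hit  d=-]
3: W B4 -> L1 miss  d=D]
4: R B3 -> L0 hit  d=-]
5: W B3 -> L0 hit  d=D]
6: W B1 -> L1 miss wb->B4  d=D]
7: W B3 -> L0 hit  d=D]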